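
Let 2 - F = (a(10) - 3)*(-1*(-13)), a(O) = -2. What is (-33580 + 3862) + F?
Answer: -29651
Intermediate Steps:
F = 67 (F = 2 - (-2 - 3)*(-1*(-13)) = 2 - (-5)*13 = 2 - 1*(-65) = 2 + 65 = 67)
(-33580 + 3862) + F = (-33580 + 3862) + 67 = -29718 + 67 = -29651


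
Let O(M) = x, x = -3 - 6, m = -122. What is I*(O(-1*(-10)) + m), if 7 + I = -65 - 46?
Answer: 15458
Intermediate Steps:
I = -118 (I = -7 + (-65 - 46) = -7 - 111 = -118)
x = -9
O(M) = -9
I*(O(-1*(-10)) + m) = -118*(-9 - 122) = -118*(-131) = 15458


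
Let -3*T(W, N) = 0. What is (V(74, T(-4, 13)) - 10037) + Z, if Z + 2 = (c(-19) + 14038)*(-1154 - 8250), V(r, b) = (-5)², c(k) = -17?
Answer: -131863498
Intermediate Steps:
T(W, N) = 0 (T(W, N) = -⅓*0 = 0)
V(r, b) = 25
Z = -131853486 (Z = -2 + (-17 + 14038)*(-1154 - 8250) = -2 + 14021*(-9404) = -2 - 131853484 = -131853486)
(V(74, T(-4, 13)) - 10037) + Z = (25 - 10037) - 131853486 = -10012 - 131853486 = -131863498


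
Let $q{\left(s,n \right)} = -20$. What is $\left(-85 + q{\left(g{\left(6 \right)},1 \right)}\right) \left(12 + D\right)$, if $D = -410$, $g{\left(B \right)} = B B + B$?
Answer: $41790$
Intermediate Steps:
$g{\left(B \right)} = B + B^{2}$ ($g{\left(B \right)} = B^{2} + B = B + B^{2}$)
$\left(-85 + q{\left(g{\left(6 \right)},1 \right)}\right) \left(12 + D\right) = \left(-85 - 20\right) \left(12 - 410\right) = \left(-105\right) \left(-398\right) = 41790$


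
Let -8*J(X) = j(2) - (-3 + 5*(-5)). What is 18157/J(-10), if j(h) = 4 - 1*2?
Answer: -72628/15 ≈ -4841.9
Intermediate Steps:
j(h) = 2 (j(h) = 4 - 2 = 2)
J(X) = -15/4 (J(X) = -(2 - (-3 + 5*(-5)))/8 = -(2 - (-3 - 25))/8 = -(2 - 1*(-28))/8 = -(2 + 28)/8 = -⅛*30 = -15/4)
18157/J(-10) = 18157/(-15/4) = 18157*(-4/15) = -72628/15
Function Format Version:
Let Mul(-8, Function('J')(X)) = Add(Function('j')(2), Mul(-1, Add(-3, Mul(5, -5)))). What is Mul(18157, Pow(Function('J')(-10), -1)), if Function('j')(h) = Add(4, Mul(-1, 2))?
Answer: Rational(-72628, 15) ≈ -4841.9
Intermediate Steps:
Function('j')(h) = 2 (Function('j')(h) = Add(4, -2) = 2)
Function('J')(X) = Rational(-15, 4) (Function('J')(X) = Mul(Rational(-1, 8), Add(2, Mul(-1, Add(-3, Mul(5, -5))))) = Mul(Rational(-1, 8), Add(2, Mul(-1, Add(-3, -25)))) = Mul(Rational(-1, 8), Add(2, Mul(-1, -28))) = Mul(Rational(-1, 8), Add(2, 28)) = Mul(Rational(-1, 8), 30) = Rational(-15, 4))
Mul(18157, Pow(Function('J')(-10), -1)) = Mul(18157, Pow(Rational(-15, 4), -1)) = Mul(18157, Rational(-4, 15)) = Rational(-72628, 15)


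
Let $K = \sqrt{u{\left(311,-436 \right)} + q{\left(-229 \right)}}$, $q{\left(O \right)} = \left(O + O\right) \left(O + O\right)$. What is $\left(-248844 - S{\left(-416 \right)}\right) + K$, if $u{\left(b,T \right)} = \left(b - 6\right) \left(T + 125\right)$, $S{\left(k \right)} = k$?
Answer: $-248428 + \sqrt{114909} \approx -2.4809 \cdot 10^{5}$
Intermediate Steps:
$q{\left(O \right)} = 4 O^{2}$ ($q{\left(O \right)} = 2 O 2 O = 4 O^{2}$)
$u{\left(b,T \right)} = \left(-6 + b\right) \left(125 + T\right)$
$K = \sqrt{114909}$ ($K = \sqrt{\left(-750 - -2616 + 125 \cdot 311 - 135596\right) + 4 \left(-229\right)^{2}} = \sqrt{\left(-750 + 2616 + 38875 - 135596\right) + 4 \cdot 52441} = \sqrt{-94855 + 209764} = \sqrt{114909} \approx 338.98$)
$\left(-248844 - S{\left(-416 \right)}\right) + K = \left(-248844 - -416\right) + \sqrt{114909} = \left(-248844 + 416\right) + \sqrt{114909} = -248428 + \sqrt{114909}$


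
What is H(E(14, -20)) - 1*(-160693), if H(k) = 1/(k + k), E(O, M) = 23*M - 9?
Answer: 150730033/938 ≈ 1.6069e+5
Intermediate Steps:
E(O, M) = -9 + 23*M
H(k) = 1/(2*k)
H(E(14, -20)) - 1*(-160693) = 1/(2*(-9 + 23*(-20))) - 1*(-160693) = 1/(2*(-9 - 460)) + 160693 = (½)/(-469) + 160693 = (½)*(-1/469) + 160693 = -1/938 + 160693 = 150730033/938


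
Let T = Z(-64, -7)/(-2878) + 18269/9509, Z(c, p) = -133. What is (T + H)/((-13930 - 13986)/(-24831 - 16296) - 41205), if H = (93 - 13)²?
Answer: -7205533298830233/46376229054881338 ≈ -0.15537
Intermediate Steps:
T = 53842879/27366902 (T = -133/(-2878) + 18269/9509 = -133*(-1/2878) + 18269*(1/9509) = 133/2878 + 18269/9509 = 53842879/27366902 ≈ 1.9674)
H = 6400 (H = 80² = 6400)
(T + H)/((-13930 - 13986)/(-24831 - 16296) - 41205) = (53842879/27366902 + 6400)/((-13930 - 13986)/(-24831 - 16296) - 41205) = 175202015679/(27366902*(-27916/(-41127) - 41205)) = 175202015679/(27366902*(-27916*(-1/41127) - 41205)) = 175202015679/(27366902*(27916/41127 - 41205)) = 175202015679/(27366902*(-1694610119/41127)) = (175202015679/27366902)*(-41127/1694610119) = -7205533298830233/46376229054881338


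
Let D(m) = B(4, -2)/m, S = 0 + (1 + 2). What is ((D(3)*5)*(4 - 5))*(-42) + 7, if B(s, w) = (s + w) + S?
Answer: 357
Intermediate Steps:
S = 3 (S = 0 + 3 = 3)
B(s, w) = 3 + s + w (B(s, w) = (s + w) + 3 = 3 + s + w)
D(m) = 5/m (D(m) = (3 + 4 - 2)/m = 5/m)
((D(3)*5)*(4 - 5))*(-42) + 7 = (((5/3)*5)*(4 - 5))*(-42) + 7 = (((5*(⅓))*5)*(-1))*(-42) + 7 = (((5/3)*5)*(-1))*(-42) + 7 = ((25/3)*(-1))*(-42) + 7 = -25/3*(-42) + 7 = 350 + 7 = 357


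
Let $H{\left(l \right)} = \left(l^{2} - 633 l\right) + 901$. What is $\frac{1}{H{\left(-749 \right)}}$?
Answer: $\frac{1}{1036019} \approx 9.6523 \cdot 10^{-7}$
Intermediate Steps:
$H{\left(l \right)} = 901 + l^{2} - 633 l$
$\frac{1}{H{\left(-749 \right)}} = \frac{1}{901 + \left(-749\right)^{2} - -474117} = \frac{1}{901 + 561001 + 474117} = \frac{1}{1036019}$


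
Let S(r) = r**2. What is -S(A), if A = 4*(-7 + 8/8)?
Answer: -576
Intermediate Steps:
A = -24 (A = 4*(-7 + 8*(1/8)) = 4*(-7 + 1) = 4*(-6) = -24)
-S(A) = -1*(-24)**2 = -1*576 = -576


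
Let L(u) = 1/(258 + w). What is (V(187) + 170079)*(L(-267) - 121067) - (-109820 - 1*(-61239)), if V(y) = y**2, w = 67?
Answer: -8067961526327/325 ≈ -2.4825e+10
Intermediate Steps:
L(u) = 1/325 (L(u) = 1/(258 + 67) = 1/325)
(V(187) + 170079)*(L(-267) - 121067) - (-109820 - 1*(-61239)) = (187**2 + 170079)*(1/325 - 121067) - (-109820 - 1*(-61239)) = (34969 + 170079)*(-39346774/325) - (-109820 + 61239) = 205048*(-39346774/325) - 1*(-48581) = -8067977315152/325 + 48581 = -8067961526327/325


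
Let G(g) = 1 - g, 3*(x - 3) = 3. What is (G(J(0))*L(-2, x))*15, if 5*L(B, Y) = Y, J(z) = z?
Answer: 12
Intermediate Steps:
x = 4 (x = 3 + (⅓)*3 = 3 + 1 = 4)
L(B, Y) = Y/5
(G(J(0))*L(-2, x))*15 = ((1 - 1*0)*((⅕)*4))*15 = ((1 + 0)*(⅘))*15 = (1*(⅘))*15 = (⅘)*15 = 12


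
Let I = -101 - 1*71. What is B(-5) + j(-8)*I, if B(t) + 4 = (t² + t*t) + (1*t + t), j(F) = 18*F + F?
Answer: 26180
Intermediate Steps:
j(F) = 19*F
B(t) = -4 + 2*t + 2*t² (B(t) = -4 + ((t² + t*t) + (1*t + t)) = -4 + ((t² + t²) + (t + t)) = -4 + (2*t² + 2*t) = -4 + (2*t + 2*t²) = -4 + 2*t + 2*t²)
I = -172 (I = -101 - 71 = -172)
B(-5) + j(-8)*I = (-4 + 2*(-5) + 2*(-5)²) + (19*(-8))*(-172) = (-4 - 10 + 2*25) - 152*(-172) = (-4 - 10 + 50) + 26144 = 36 + 26144 = 26180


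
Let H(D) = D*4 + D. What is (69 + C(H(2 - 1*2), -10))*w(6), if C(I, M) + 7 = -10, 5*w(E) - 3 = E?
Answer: 468/5 ≈ 93.600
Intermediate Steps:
H(D) = 5*D (H(D) = 4*D + D = 5*D)
w(E) = ⅗ + E/5
C(I, M) = -17 (C(I, M) = -7 - 10 = -17)
(69 + C(H(2 - 1*2), -10))*w(6) = (69 - 17)*(⅗ + (⅕)*6) = 52*(⅗ + 6/5) = 52*(9/5) = 468/5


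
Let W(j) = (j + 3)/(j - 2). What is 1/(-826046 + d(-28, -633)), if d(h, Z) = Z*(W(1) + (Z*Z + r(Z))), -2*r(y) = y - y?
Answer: -1/254459651 ≈ -3.9299e-9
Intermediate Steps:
r(y) = 0 (r(y) = -(y - y)/2 = -½*0 = 0)
W(j) = (3 + j)/(-2 + j)
d(h, Z) = Z*(-4 + Z²) (d(h, Z) = Z*((3 + 1)/(-2 + 1) + (Z*Z + 0)) = Z*(4/(-1) + (Z² + 0)) = Z*(-1*4 + Z²) = Z*(-4 + Z²))
1/(-826046 + d(-28, -633)) = 1/(-826046 - 633*(-4 + (-633)²)) = 1/(-826046 - 633*(-4 + 400689)) = 1/(-826046 - 633*400685) = 1/(-826046 - 253633605) = 1/(-254459651) = -1/254459651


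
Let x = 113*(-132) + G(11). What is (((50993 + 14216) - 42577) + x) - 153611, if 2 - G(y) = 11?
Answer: -145904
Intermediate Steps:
G(y) = -9 (G(y) = 2 - 1*11 = 2 - 11 = -9)
x = -14925 (x = 113*(-132) - 9 = -14916 - 9 = -14925)
(((50993 + 14216) - 42577) + x) - 153611 = (((50993 + 14216) - 42577) - 14925) - 153611 = ((65209 - 42577) - 14925) - 153611 = (22632 - 14925) - 153611 = 7707 - 153611 = -145904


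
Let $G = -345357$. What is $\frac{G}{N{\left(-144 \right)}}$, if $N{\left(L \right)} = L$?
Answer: $\frac{38373}{16} \approx 2398.3$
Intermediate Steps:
$\frac{G}{N{\left(-144 \right)}} = - \frac{345357}{-144} = \left(-345357\right) \left(- \frac{1}{144}\right) = \frac{38373}{16}$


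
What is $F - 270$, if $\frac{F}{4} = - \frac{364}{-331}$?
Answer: $- \frac{87914}{331} \approx -265.6$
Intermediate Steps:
$F = \frac{1456}{331}$ ($F = 4 \left(- \frac{364}{-331}\right) = 4 \left(\left(-364\right) \left(- \frac{1}{331}\right)\right) = 4 \cdot \frac{364}{331} = \frac{1456}{331} \approx 4.3988$)
$F - 270 = \frac{1456}{331} - 270 = - \frac{87914}{331}$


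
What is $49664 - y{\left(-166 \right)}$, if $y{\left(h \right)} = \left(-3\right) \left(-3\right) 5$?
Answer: $49619$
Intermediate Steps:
$y{\left(h \right)} = 45$ ($y{\left(h \right)} = 9 \cdot 5 = 45$)
$49664 - y{\left(-166 \right)} = 49664 - 45 = 49619$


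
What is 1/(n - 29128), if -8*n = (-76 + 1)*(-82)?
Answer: -4/119587 ≈ -3.3448e-5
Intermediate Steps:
n = -3075/4 (n = -(-76 + 1)*(-82)/8 = -(-75)*(-82)/8 = -⅛*6150 = -3075/4 ≈ -768.75)
1/(n - 29128) = 1/(-3075/4 - 29128) = 1/(-119587/4) = -4/119587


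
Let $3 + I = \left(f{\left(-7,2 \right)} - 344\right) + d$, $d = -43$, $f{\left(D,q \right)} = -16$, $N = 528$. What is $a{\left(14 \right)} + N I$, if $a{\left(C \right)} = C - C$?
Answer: $-214368$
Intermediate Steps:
$a{\left(C \right)} = 0$
$I = -406$ ($I = -3 - 403 = -406$)
$a{\left(14 \right)} + N I = 0 + 528 \left(-406\right) = 0 - 214368 = -214368$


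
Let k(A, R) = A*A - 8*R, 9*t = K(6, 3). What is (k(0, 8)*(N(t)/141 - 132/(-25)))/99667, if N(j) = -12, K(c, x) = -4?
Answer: -390656/117108725 ≈ -0.0033358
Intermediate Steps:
t = -4/9 (t = (1/9)*(-4) = -4/9 ≈ -0.44444)
k(A, R) = A**2 - 8*R
(k(0, 8)*(N(t)/141 - 132/(-25)))/99667 = ((0**2 - 8*8)*(-12/141 - 132/(-25)))/99667 = ((0 - 64)*(-12*1/141 - 132*(-1/25)))*(1/99667) = -64*(-4/47 + 132/25)*(1/99667) = -64*6104/1175*(1/99667) = -390656/1175*1/99667 = -390656/117108725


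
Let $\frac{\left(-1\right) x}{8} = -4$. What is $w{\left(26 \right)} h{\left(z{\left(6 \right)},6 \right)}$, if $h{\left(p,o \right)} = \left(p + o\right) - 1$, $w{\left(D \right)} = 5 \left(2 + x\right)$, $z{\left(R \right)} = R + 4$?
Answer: $2550$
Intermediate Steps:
$x = 32$ ($x = \left(-8\right) \left(-4\right) = 32$)
$z{\left(R \right)} = 4 + R$
$w{\left(D \right)} = 170$ ($w{\left(D \right)} = 5 \left(2 + 32\right) = 5 \cdot 34 = 170$)
$h{\left(p,o \right)} = -1 + o + p$ ($h{\left(p,o \right)} = \left(o + p\right) - 1 = -1 + o + p$)
$w{\left(26 \right)} h{\left(z{\left(6 \right)},6 \right)} = 170 \left(-1 + 6 + \left(4 + 6\right)\right) = 170 \left(-1 + 6 + 10\right) = 170 \cdot 15 = 2550$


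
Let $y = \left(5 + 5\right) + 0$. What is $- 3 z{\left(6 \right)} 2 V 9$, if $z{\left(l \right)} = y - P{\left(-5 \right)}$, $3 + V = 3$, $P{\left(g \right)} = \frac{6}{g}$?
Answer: $0$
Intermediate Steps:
$y = 10$ ($y = 10 + 0 = 10$)
$V = 0$ ($V = -3 + 3 = 0$)
$z{\left(l \right)} = \frac{56}{5}$ ($z{\left(l \right)} = 10 - \frac{6}{-5} = 10 - 6 \left(- \frac{1}{5}\right) = 10 - - \frac{6}{5} = 10 + \frac{6}{5} = \frac{56}{5}$)
$- 3 z{\left(6 \right)} 2 V 9 = - 3 \cdot \frac{56}{5} \cdot 2 \cdot 0 \cdot 9 = - 3 \cdot \frac{112}{5} \cdot 0 \cdot 9 = \left(-3\right) 0 \cdot 9 = 0 \cdot 9 = 0$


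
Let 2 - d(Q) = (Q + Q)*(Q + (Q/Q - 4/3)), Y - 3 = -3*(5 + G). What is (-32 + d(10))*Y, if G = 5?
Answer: 6030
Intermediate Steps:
Y = -27 (Y = 3 - 3*(5 + 5) = 3 - 3*10 = 3 - 30 = -27)
d(Q) = 2 - 2*Q*(-1/3 + Q) (d(Q) = 2 - (Q + Q)*(Q + (Q/Q - 4/3)) = 2 - 2*Q*(Q + (1 - 4*1/3)) = 2 - 2*Q*(Q + (1 - 4/3)) = 2 - 2*Q*(Q - 1/3) = 2 - 2*Q*(-1/3 + Q))
(-32 + d(10))*Y = (-32 + (2 - 2*10**2 + (2/3)*10))*(-27) = (-32 + (2 - 2*100 + 20/3))*(-27) = (-32 + (2 - 200 + 20/3))*(-27) = (-32 - 574/3)*(-27) = -670/3*(-27) = 6030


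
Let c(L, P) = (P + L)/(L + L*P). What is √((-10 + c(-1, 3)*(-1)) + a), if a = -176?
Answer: I*√742/2 ≈ 13.62*I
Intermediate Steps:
c(L, P) = (L + P)/(L + L*P)
√((-10 + c(-1, 3)*(-1)) + a) = √((-10 + ((-1 + 3)/((-1)*(1 + 3)))*(-1)) - 176) = √((-10 - 1*2/4*(-1)) - 176) = √((-10 - 1*¼*2*(-1)) - 176) = √((-10 - ½*(-1)) - 176) = √((-10 + ½) - 176) = √(-19/2 - 176) = √(-371/2) = I*√742/2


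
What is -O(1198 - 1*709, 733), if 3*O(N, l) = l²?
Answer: -537289/3 ≈ -1.7910e+5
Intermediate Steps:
O(N, l) = l²/3
-O(1198 - 1*709, 733) = -733²/3 = -537289/3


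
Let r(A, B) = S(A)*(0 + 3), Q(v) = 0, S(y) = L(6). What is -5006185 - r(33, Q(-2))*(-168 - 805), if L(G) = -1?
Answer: -5009104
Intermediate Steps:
S(y) = -1
r(A, B) = -3 (r(A, B) = -(0 + 3) = -1*3 = -3)
-5006185 - r(33, Q(-2))*(-168 - 805) = -5006185 - (-3)*(-168 - 805) = -5006185 - (-3)*(-973) = -5006185 - 1*2919 = -5006185 - 2919 = -5009104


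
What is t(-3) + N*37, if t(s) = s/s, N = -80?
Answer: -2959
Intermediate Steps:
t(s) = 1
t(-3) + N*37 = 1 - 80*37 = 1 - 2960 = -2959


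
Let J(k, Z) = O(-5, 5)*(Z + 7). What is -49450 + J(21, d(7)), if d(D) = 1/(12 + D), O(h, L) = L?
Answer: -938880/19 ≈ -49415.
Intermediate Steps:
J(k, Z) = 35 + 5*Z (J(k, Z) = 5*(Z + 7) = 5*(7 + Z) = 35 + 5*Z)
-49450 + J(21, d(7)) = -49450 + (35 + 5/(12 + 7)) = -49450 + (35 + 5/19) = -49450 + 670/19 = -938880/19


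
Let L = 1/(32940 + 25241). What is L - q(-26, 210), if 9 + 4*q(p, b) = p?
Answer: 2036339/232724 ≈ 8.7500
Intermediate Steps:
q(p, b) = -9/4 + p/4
L = 1/58181 ≈ 1.7188e-5
L - q(-26, 210) = 1/58181 - (-9/4 + (¼)*(-26)) = 1/58181 - (-9/4 - 13/2) = 1/58181 - 1*(-35/4) = 1/58181 + 35/4 = 2036339/232724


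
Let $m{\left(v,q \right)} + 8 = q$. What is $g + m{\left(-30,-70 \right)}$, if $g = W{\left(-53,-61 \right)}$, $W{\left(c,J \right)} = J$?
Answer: $-139$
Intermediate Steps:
$m{\left(v,q \right)} = -8 + q$
$g = -61$
$g + m{\left(-30,-70 \right)} = -61 - 78 = -139$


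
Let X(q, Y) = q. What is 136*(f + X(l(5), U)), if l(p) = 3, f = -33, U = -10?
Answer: -4080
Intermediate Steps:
136*(f + X(l(5), U)) = 136*(-33 + 3) = 136*(-30) = -4080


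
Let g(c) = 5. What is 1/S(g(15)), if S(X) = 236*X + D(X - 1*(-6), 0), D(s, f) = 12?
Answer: 1/1192 ≈ 0.00083893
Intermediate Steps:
S(X) = 12 + 236*X (S(X) = 236*X + 12 = 12 + 236*X)
1/S(g(15)) = 1/(12 + 236*5) = 1/(12 + 1180) = 1/1192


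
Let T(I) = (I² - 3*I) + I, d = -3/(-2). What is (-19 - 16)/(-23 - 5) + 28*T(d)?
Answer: -79/4 ≈ -19.750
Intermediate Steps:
d = 3/2 (d = -3*(-½) = 3/2 ≈ 1.5000)
T(I) = I² - 2*I
(-19 - 16)/(-23 - 5) + 28*T(d) = (-19 - 16)/(-23 - 5) + 28*(3*(-2 + 3/2)/2) = -35/(-28) + 28*((3/2)*(-½)) = -35*(-1/28) + 28*(-¾) = 5/4 - 21 = -79/4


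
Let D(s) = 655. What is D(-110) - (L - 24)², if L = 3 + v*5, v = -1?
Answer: -21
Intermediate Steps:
L = -2 (L = 3 - 1*5 = 3 - 5 = -2)
D(-110) - (L - 24)² = 655 - (-2 - 24)² = 655 - 1*(-26)² = 655 - 1*676 = 655 - 676 = -21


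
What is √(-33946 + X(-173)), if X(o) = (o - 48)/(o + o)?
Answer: I*√4063802870/346 ≈ 184.24*I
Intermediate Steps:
X(o) = (-48 + o)/(2*o) (X(o) = (-48 + o)/((2*o)) = (-48 + o)*(1/(2*o)) = (-48 + o)/(2*o))
√(-33946 + X(-173)) = √(-33946 + (½)*(-48 - 173)/(-173)) = √(-33946 + (½)*(-1/173)*(-221)) = √(-33946 + 221/346) = √(-11745095/346) = I*√4063802870/346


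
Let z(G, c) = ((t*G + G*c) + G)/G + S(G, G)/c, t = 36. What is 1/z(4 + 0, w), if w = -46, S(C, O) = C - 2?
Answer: -23/208 ≈ -0.11058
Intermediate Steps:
S(C, O) = -2 + C
z(G, c) = (37*G + G*c)/G + (-2 + G)/c (z(G, c) = ((36*G + G*c) + G)/G + (-2 + G)/c = (37*G + G*c)/G + (-2 + G)/c)
1/z(4 + 0, w) = 1/((-2 + (4 + 0) - 46*(37 - 46))/(-46)) = 1/(-(-2 + 4 - 46*(-9))/46) = 1/(-(-2 + 4 + 414)/46) = 1/(-1/46*416) = 1/(-208/23) = -23/208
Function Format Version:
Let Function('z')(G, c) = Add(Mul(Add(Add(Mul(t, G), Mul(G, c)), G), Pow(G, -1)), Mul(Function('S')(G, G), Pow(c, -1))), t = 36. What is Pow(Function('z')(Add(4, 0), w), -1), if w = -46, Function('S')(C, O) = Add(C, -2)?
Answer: Rational(-23, 208) ≈ -0.11058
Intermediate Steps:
Function('S')(C, O) = Add(-2, C)
Function('z')(G, c) = Add(Mul(Pow(G, -1), Add(Mul(37, G), Mul(G, c))), Mul(Pow(c, -1), Add(-2, G))) (Function('z')(G, c) = Add(Mul(Add(Add(Mul(36, G), Mul(G, c)), G), Pow(G, -1)), Mul(Add(-2, G), Pow(c, -1))) = Add(Mul(Add(Mul(37, G), Mul(G, c)), Pow(G, -1)), Mul(Pow(c, -1), Add(-2, G))) = Add(Mul(Pow(G, -1), Add(Mul(37, G), Mul(G, c))), Mul(Pow(c, -1), Add(-2, G))))
Pow(Function('z')(Add(4, 0), w), -1) = Pow(Mul(Pow(-46, -1), Add(-2, Add(4, 0), Mul(-46, Add(37, -46)))), -1) = Pow(Mul(Rational(-1, 46), Add(-2, 4, Mul(-46, -9))), -1) = Pow(Mul(Rational(-1, 46), Add(-2, 4, 414)), -1) = Pow(Mul(Rational(-1, 46), 416), -1) = Pow(Rational(-208, 23), -1) = Rational(-23, 208)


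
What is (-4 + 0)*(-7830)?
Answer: 31320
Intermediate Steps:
(-4 + 0)*(-7830) = -4*(-7830) = 31320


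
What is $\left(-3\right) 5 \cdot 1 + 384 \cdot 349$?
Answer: $134001$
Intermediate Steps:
$\left(-3\right) 5 \cdot 1 + 384 \cdot 349 = \left(-15\right) 1 + 134016 = -15 + 134016 = 134001$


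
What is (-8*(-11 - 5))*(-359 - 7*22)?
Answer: -65664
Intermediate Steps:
(-8*(-11 - 5))*(-359 - 7*22) = (-8*(-16))*(-359 - 154) = 128*(-513) = -65664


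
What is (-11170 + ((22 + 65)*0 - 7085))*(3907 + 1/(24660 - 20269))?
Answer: -313176171690/4391 ≈ -7.1322e+7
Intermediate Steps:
(-11170 + ((22 + 65)*0 - 7085))*(3907 + 1/(24660 - 20269)) = (-11170 + (87*0 - 7085))*(3907 + 1/4391) = (-11170 + (0 - 7085))*(3907 + 1/4391) = (-11170 - 7085)*(17155638/4391) = -18255*17155638/4391 = -313176171690/4391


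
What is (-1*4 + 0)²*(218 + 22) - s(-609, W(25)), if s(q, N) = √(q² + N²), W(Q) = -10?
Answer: 3840 - √370981 ≈ 3230.9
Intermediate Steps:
s(q, N) = √(N² + q²)
(-1*4 + 0)²*(218 + 22) - s(-609, W(25)) = (-1*4 + 0)²*(218 + 22) - √((-10)² + (-609)²) = (-4 + 0)²*240 - √(100 + 370881) = (-4)²*240 - √370981 = 16*240 - √370981 = 3840 - √370981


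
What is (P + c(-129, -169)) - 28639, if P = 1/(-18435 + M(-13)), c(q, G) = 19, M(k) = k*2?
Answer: -528353821/18461 ≈ -28620.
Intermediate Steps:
M(k) = 2*k
P = -1/18461 (P = 1/(-18435 + 2*(-13)) = 1/(-18435 - 26) = 1/(-18461) = -1/18461 ≈ -5.4168e-5)
(P + c(-129, -169)) - 28639 = (-1/18461 + 19) - 28639 = 350758/18461 - 28639 = -528353821/18461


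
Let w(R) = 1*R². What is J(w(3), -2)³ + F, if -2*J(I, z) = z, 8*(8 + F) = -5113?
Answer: -5169/8 ≈ -646.13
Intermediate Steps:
F = -5177/8 (F = -8 + (⅛)*(-5113) = -8 - 5113/8 = -5177/8 ≈ -647.13)
w(R) = R²
J(I, z) = -z/2
J(w(3), -2)³ + F = (-½*(-2))³ - 5177/8 = 1³ - 5177/8 = 1 - 5177/8 = -5169/8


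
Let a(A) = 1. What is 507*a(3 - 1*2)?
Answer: 507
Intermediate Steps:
507*a(3 - 1*2) = 507*1 = 507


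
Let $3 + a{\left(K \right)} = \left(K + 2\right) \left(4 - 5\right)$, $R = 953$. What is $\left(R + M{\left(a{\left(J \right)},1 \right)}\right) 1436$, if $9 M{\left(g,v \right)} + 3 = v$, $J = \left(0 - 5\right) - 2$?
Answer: $\frac{12313700}{9} \approx 1.3682 \cdot 10^{6}$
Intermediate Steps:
$J = -7$ ($J = -5 - 2 = -7$)
$a{\left(K \right)} = -5 - K$ ($a{\left(K \right)} = -3 + \left(K + 2\right) \left(4 - 5\right) = -3 + \left(2 + K\right) \left(-1\right) = -3 - \left(2 + K\right) = -5 - K$)
$M{\left(g,v \right)} = - \frac{1}{3} + \frac{v}{9}$
$\left(R + M{\left(a{\left(J \right)},1 \right)}\right) 1436 = \left(953 + \left(- \frac{1}{3} + \frac{1}{9} \cdot 1\right)\right) 1436 = \left(953 + \left(- \frac{1}{3} + \frac{1}{9}\right)\right) 1436 = \left(953 - \frac{2}{9}\right) 1436 = \frac{8575}{9} \cdot 1436 = \frac{12313700}{9}$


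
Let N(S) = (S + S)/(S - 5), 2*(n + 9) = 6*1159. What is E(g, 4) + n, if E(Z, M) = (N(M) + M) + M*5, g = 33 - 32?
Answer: 3484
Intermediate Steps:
n = 3468 (n = -9 + (6*1159)/2 = -9 + (½)*6954 = -9 + 3477 = 3468)
g = 1
N(S) = 2*S/(-5 + S) (N(S) = (2*S)/(-5 + S) = 2*S/(-5 + S))
E(Z, M) = 6*M + 2*M/(-5 + M) (E(Z, M) = (2*M/(-5 + M) + M) + M*5 = (M + 2*M/(-5 + M)) + 5*M = 6*M + 2*M/(-5 + M))
E(g, 4) + n = 2*4*(-14 + 3*4)/(-5 + 4) + 3468 = 2*4*(-14 + 12)/(-1) + 3468 = 2*4*(-1)*(-2) + 3468 = 16 + 3468 = 3484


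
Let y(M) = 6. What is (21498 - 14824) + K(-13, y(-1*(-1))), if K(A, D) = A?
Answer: 6661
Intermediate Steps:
(21498 - 14824) + K(-13, y(-1*(-1))) = (21498 - 14824) - 13 = 6674 - 13 = 6661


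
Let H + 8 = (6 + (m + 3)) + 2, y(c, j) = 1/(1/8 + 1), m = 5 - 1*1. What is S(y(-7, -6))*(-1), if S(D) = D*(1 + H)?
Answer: -64/9 ≈ -7.1111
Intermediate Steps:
m = 4 (m = 5 - 1 = 4)
y(c, j) = 8/9 (y(c, j) = 1/(⅛ + 1) = 1/(9/8) = 8/9)
H = 7 (H = -8 + ((6 + (4 + 3)) + 2) = -8 + ((6 + 7) + 2) = -8 + (13 + 2) = -8 + 15 = 7)
S(D) = 8*D (S(D) = D*(1 + 7) = D*8 = 8*D)
S(y(-7, -6))*(-1) = (8*(8/9))*(-1) = (64/9)*(-1) = -64/9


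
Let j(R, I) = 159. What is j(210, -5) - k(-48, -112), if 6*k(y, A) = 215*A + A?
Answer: 4191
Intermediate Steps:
k(y, A) = 36*A (k(y, A) = (215*A + A)/6 = (216*A)/6 = 36*A)
j(210, -5) - k(-48, -112) = 159 - 36*(-112) = 159 - 1*(-4032) = 159 + 4032 = 4191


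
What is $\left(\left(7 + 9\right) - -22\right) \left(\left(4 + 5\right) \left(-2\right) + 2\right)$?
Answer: $-608$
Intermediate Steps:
$\left(\left(7 + 9\right) - -22\right) \left(\left(4 + 5\right) \left(-2\right) + 2\right) = \left(16 + 22\right) \left(9 \left(-2\right) + 2\right) = 38 \left(-18 + 2\right) = 38 \left(-16\right) = -608$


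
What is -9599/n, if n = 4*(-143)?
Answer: 9599/572 ≈ 16.781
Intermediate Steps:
n = -572
-9599/n = -9599/(-572) = -9599*(-1)/572 = -1*(-9599/572) = 9599/572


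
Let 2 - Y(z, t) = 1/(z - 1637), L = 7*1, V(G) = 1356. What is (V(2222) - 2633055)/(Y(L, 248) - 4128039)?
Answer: 1429889790/2242900103 ≈ 0.63752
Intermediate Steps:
L = 7
Y(z, t) = 2 - 1/(-1637 + z) (Y(z, t) = 2 - 1/(z - 1637) = 2 - 1/(-1637 + z))
(V(2222) - 2633055)/(Y(L, 248) - 4128039) = (1356 - 2633055)/((-3275 + 2*7)/(-1637 + 7) - 4128039) = -2631699/((-3275 + 14)/(-1630) - 4128039) = -2631699/(-1/1630*(-3261) - 4128039) = -2631699/(3261/1630 - 4128039) = -2631699/(-6728700309/1630) = -2631699*(-1630/6728700309) = 1429889790/2242900103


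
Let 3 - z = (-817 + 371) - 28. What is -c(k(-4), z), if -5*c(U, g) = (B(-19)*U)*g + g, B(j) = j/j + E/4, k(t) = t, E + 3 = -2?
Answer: 954/5 ≈ 190.80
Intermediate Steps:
E = -5 (E = -3 - 2 = -5)
B(j) = -¼ (B(j) = j/j - 5/4 = 1 - 5*¼ = 1 - 5/4 = -¼)
z = 477 (z = 3 - ((-817 + 371) - 28) = 3 - (-446 - 28) = 3 - 1*(-474) = 3 + 474 = 477)
c(U, g) = -g/5 + U*g/20 (c(U, g) = -((-U/4)*g + g)/5 = -(-U*g/4 + g)/5 = -(g - U*g/4)/5 = -g/5 + U*g/20)
-c(k(-4), z) = -477*(-4 - 4)/20 = -477*(-8)/20 = -1*(-954/5) = 954/5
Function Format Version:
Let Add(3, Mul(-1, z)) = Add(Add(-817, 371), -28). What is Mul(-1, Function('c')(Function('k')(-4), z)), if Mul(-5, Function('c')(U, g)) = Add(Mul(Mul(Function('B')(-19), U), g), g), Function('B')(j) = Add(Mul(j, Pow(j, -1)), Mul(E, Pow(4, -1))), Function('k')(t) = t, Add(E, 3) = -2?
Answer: Rational(954, 5) ≈ 190.80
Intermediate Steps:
E = -5 (E = Add(-3, -2) = -5)
Function('B')(j) = Rational(-1, 4) (Function('B')(j) = Add(Mul(j, Pow(j, -1)), Mul(-5, Pow(4, -1))) = Add(1, Mul(-5, Rational(1, 4))) = Add(1, Rational(-5, 4)) = Rational(-1, 4))
z = 477 (z = Add(3, Mul(-1, Add(Add(-817, 371), -28))) = Add(3, Mul(-1, Add(-446, -28))) = Add(3, Mul(-1, -474)) = Add(3, 474) = 477)
Function('c')(U, g) = Add(Mul(Rational(-1, 5), g), Mul(Rational(1, 20), U, g)) (Function('c')(U, g) = Mul(Rational(-1, 5), Add(Mul(Mul(Rational(-1, 4), U), g), g)) = Mul(Rational(-1, 5), Add(Mul(Rational(-1, 4), U, g), g)) = Mul(Rational(-1, 5), Add(g, Mul(Rational(-1, 4), U, g))) = Add(Mul(Rational(-1, 5), g), Mul(Rational(1, 20), U, g)))
Mul(-1, Function('c')(Function('k')(-4), z)) = Mul(-1, Mul(Rational(1, 20), 477, Add(-4, -4))) = Mul(-1, Mul(Rational(1, 20), 477, -8)) = Mul(-1, Rational(-954, 5)) = Rational(954, 5)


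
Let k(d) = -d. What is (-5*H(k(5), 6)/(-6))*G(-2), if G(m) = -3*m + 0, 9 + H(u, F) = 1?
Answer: -40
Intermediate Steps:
H(u, F) = -8 (H(u, F) = -9 + 1 = -8)
G(m) = -3*m
(-5*H(k(5), 6)/(-6))*G(-2) = (-(-40)/(-6))*(-3*(-2)) = -(-40)*(-1)/6*6 = -5*4/3*6 = -20/3*6 = -40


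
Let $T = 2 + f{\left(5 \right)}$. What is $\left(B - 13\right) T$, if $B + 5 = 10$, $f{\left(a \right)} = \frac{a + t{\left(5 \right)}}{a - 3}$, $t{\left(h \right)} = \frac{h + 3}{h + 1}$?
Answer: $- \frac{124}{3} \approx -41.333$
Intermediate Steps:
$t{\left(h \right)} = \frac{3 + h}{1 + h}$
$f{\left(a \right)} = \frac{\frac{4}{3} + a}{-3 + a}$ ($f{\left(a \right)} = \frac{a + \frac{3 + 5}{1 + 5}}{a - 3} = \frac{a + \frac{1}{6} \cdot 8}{-3 + a} = \frac{a + \frac{4}{3}}{-3 + a} = \frac{\frac{4}{3} + a}{-3 + a}$)
$B = 5$ ($B = -5 + 10 = 5$)
$T = \frac{31}{6}$ ($T = 2 + \frac{\frac{4}{3} + 5}{-3 + 5} = 2 + \frac{1}{2} \cdot \frac{19}{3} = 2 + \frac{19}{6} = \frac{31}{6} \approx 5.1667$)
$\left(B - 13\right) T = \left(5 - 13\right) \frac{31}{6} = \left(-8\right) \frac{31}{6} = - \frac{124}{3}$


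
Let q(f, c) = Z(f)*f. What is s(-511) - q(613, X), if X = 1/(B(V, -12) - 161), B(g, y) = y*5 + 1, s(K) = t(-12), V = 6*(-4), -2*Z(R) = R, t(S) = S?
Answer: 375745/2 ≈ 1.8787e+5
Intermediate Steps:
Z(R) = -R/2
V = -24
s(K) = -12
B(g, y) = 1 + 5*y (B(g, y) = 5*y + 1 = 1 + 5*y)
X = -1/220 (X = 1/((1 + 5*(-12)) - 161) = 1/((1 - 60) - 161) = 1/(-59 - 161) = 1/(-220) = -1/220 ≈ -0.0045455)
q(f, c) = -f²/2 (q(f, c) = (-f/2)*f = -f²/2)
s(-511) - q(613, X) = -12 - (-1)*613²/2 = -12 - (-1)*375769/2 = -12 - 1*(-375769/2) = -12 + 375769/2 = 375745/2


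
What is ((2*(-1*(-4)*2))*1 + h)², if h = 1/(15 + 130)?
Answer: 5387041/21025 ≈ 256.22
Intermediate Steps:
h = 1/145 ≈ 0.0068966
((2*(-1*(-4)*2))*1 + h)² = ((2*(-1*(-4)*2))*1 + 1/145)² = ((2*(4*2))*1 + 1/145)² = ((2*8)*1 + 1/145)² = (16*1 + 1/145)² = (16 + 1/145)² = (2321/145)² = 5387041/21025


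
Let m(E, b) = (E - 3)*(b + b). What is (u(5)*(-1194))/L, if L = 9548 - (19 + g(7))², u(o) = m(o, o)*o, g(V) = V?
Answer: -14925/1109 ≈ -13.458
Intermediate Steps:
m(E, b) = 2*b*(-3 + E) (m(E, b) = (-3 + E)*(2*b) = 2*b*(-3 + E))
u(o) = 2*o²*(-3 + o) (u(o) = (2*o*(-3 + o))*o = 2*o²*(-3 + o))
L = 8872 (L = 9548 - (19 + 7)² = 9548 - 1*26² = 9548 - 1*676 = 9548 - 676 = 8872)
(u(5)*(-1194))/L = ((2*5²*(-3 + 5))*(-1194))/8872 = ((2*25*2)*(-1194))*(1/8872) = (100*(-1194))*(1/8872) = -119400*1/8872 = -14925/1109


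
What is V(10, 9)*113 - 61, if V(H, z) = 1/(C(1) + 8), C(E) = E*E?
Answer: -436/9 ≈ -48.444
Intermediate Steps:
C(E) = E²
V(H, z) = ⅑ (V(H, z) = 1/(1² + 8) = 1/(1 + 8) = 1/9 = ⅑)
V(10, 9)*113 - 61 = (⅑)*113 - 61 = 113/9 - 61 = -436/9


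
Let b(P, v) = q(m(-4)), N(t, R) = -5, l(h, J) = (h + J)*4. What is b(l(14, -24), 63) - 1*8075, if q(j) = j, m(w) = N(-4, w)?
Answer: -8080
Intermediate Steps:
l(h, J) = 4*J + 4*h (l(h, J) = (J + h)*4 = 4*J + 4*h)
m(w) = -5
b(P, v) = -5
b(l(14, -24), 63) - 1*8075 = -5 - 1*8075 = -5 - 8075 = -8080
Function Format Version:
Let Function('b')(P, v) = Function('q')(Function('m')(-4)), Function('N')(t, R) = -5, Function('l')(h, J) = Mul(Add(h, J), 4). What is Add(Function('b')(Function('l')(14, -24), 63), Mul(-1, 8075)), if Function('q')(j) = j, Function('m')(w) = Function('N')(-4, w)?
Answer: -8080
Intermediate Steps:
Function('l')(h, J) = Add(Mul(4, J), Mul(4, h)) (Function('l')(h, J) = Mul(Add(J, h), 4) = Add(Mul(4, J), Mul(4, h)))
Function('m')(w) = -5
Function('b')(P, v) = -5
Add(Function('b')(Function('l')(14, -24), 63), Mul(-1, 8075)) = Add(-5, Mul(-1, 8075)) = Add(-5, -8075) = -8080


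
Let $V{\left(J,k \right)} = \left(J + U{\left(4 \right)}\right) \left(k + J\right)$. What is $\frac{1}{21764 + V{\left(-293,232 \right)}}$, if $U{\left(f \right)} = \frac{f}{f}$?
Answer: $\frac{1}{39576} \approx 2.5268 \cdot 10^{-5}$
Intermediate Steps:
$U{\left(f \right)} = 1$
$V{\left(J,k \right)} = \left(1 + J\right) \left(J + k\right)$ ($V{\left(J,k \right)} = \left(J + 1\right) \left(k + J\right) = \left(1 + J\right) \left(J + k\right)$)
$\frac{1}{21764 + V{\left(-293,232 \right)}} = \frac{1}{21764 + \left(-293 + 232 + \left(-293\right)^{2} - 67976\right)} = \frac{1}{21764 + \left(-293 + 232 + 85849 - 67976\right)} = \frac{1}{21764 + 17812} = \frac{1}{39576}$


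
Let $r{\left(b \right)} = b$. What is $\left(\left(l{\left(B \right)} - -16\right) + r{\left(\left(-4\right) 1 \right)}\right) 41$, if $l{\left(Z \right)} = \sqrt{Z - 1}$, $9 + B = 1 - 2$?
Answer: $492 + 41 i \sqrt{11} \approx 492.0 + 135.98 i$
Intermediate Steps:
$B = -10$ ($B = -9 + \left(1 - 2\right) = -9 - 1 = -10$)
$l{\left(Z \right)} = \sqrt{-1 + Z}$
$\left(\left(l{\left(B \right)} - -16\right) + r{\left(\left(-4\right) 1 \right)}\right) 41 = \left(\left(\sqrt{-1 - 10} - -16\right) - 4\right) 41 = \left(\left(\sqrt{-11} + 16\right) - 4\right) 41 = \left(\left(i \sqrt{11} + 16\right) - 4\right) 41 = \left(\left(16 + i \sqrt{11}\right) - 4\right) 41 = \left(12 + i \sqrt{11}\right) 41 = 492 + 41 i \sqrt{11}$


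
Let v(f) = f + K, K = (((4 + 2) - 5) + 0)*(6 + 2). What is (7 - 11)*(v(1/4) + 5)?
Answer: -53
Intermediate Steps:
K = 8 (K = ((6 - 5) + 0)*8 = (1 + 0)*8 = 1*8 = 8)
v(f) = 8 + f (v(f) = f + 8 = 8 + f)
(7 - 11)*(v(1/4) + 5) = (7 - 11)*((8 + 1/4) + 5) = -4*((8 + ¼) + 5) = -4*(33/4 + 5) = -4*53/4 = -53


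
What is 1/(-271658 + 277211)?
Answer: 1/5553 ≈ 0.00018008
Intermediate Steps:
1/(-271658 + 277211) = 1/5553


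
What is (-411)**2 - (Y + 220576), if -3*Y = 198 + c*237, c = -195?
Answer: -66994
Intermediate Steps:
Y = 15339 (Y = -(198 - 195*237)/3 = -(198 - 46215)/3 = -1/3*(-46017) = 15339)
(-411)**2 - (Y + 220576) = (-411)**2 - (15339 + 220576) = 168921 - 1*235915 = 168921 - 235915 = -66994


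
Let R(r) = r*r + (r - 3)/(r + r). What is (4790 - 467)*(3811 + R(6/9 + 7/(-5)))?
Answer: 1236621136/75 ≈ 1.6488e+7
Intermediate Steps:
R(r) = r**2 + (-3 + r)/(2*r) (R(r) = r**2 + (-3 + r)/((2*r)) = r**2 + (-3 + r)*(1/(2*r)) = r**2 + (-3 + r)/(2*r))
(4790 - 467)*(3811 + R(6/9 + 7/(-5))) = (4790 - 467)*(3811 + (-3 + (6/9 + 7/(-5)) + 2*(6/9 + 7/(-5))**3)/(2*(6/9 + 7/(-5)))) = 4323*(3811 + (-3 + (6*(1/9) + 7*(-1/5)) + 2*(6*(1/9) + 7*(-1/5))**3)/(2*(6*(1/9) + 7*(-1/5)))) = 4323*(3811 + (-3 + (2/3 - 7/5) + 2*(2/3 - 7/5)**3)/(2*(2/3 - 7/5))) = 4323*(3811 + (-3 - 11/15 + 2*(-11/15)**3)/(2*(-11/15))) = 4323*(3811 + (1/2)*(-15/11)*(-3 - 11/15 + 2*(-1331/3375))) = 4323*(3811 + (1/2)*(-15/11)*(-3 - 11/15 - 2662/3375)) = 4323*(3811 + (1/2)*(-15/11)*(-15262/3375)) = 4323*(3811 + 7631/2475) = 4323*(9439856/2475) = 1236621136/75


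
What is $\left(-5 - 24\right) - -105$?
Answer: $76$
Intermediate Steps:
$\left(-5 - 24\right) - -105 = \left(-5 - 24\right) + 105 = -29 + 105 = 76$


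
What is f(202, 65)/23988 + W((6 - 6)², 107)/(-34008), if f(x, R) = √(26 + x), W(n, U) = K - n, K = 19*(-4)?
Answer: 19/8502 + √57/11994 ≈ 0.0028642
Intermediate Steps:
K = -76
W(n, U) = -76 - n
f(202, 65)/23988 + W((6 - 6)², 107)/(-34008) = √(26 + 202)/23988 + (-76 - (6 - 6)²)/(-34008) = √228*(1/23988) + (-76 - 1*0²)*(-1/34008) = (2*√57)*(1/23988) + (-76 - 1*0)*(-1/34008) = √57/11994 + (-76 + 0)*(-1/34008) = √57/11994 - 76*(-1/34008) = √57/11994 + 19/8502 = 19/8502 + √57/11994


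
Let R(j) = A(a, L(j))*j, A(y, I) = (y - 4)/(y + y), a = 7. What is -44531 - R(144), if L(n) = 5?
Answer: -311933/7 ≈ -44562.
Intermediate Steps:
A(y, I) = (-4 + y)/(2*y) (A(y, I) = (-4 + y)/((2*y)) = (-4 + y)*(1/(2*y)) = (-4 + y)/(2*y))
R(j) = 3*j/14 (R(j) = ((½)*(-4 + 7)/7)*j = ((½)*(⅐)*3)*j = 3*j/14)
-44531 - R(144) = -44531 - 3*144/14 = -44531 - 1*216/7 = -44531 - 216/7 = -311933/7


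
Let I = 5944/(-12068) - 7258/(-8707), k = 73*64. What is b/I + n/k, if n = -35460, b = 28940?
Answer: 3468218199595/40874452 ≈ 84851.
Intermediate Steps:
k = 4672
I = 8958784/26269019 (I = 5944*(-1/12068) - 7258*(-1/8707) = -1486/3017 + 7258/8707 = 8958784/26269019 ≈ 0.34104)
b/I + n/k = 28940/(8958784/26269019) - 35460/4672 = 28940*(26269019/8958784) - 35460*1/4672 = 190056352465/2239696 - 8865/1168 = 3468218199595/40874452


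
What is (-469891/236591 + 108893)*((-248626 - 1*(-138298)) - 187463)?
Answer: -7671880503376752/236591 ≈ -3.2427e+10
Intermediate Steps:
(-469891/236591 + 108893)*((-248626 - 1*(-138298)) - 187463) = (-469891*1/236591 + 108893)*((-248626 + 138298) - 187463) = (-469891/236591 + 108893)*(-110328 - 187463) = (25762633872/236591)*(-297791) = -7671880503376752/236591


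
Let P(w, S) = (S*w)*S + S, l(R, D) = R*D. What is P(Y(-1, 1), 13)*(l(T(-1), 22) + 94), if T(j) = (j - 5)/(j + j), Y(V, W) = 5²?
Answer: 678080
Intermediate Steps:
Y(V, W) = 25
T(j) = (-5 + j)/(2*j) (T(j) = (-5 + j)/((2*j)) = (-5 + j)*(1/(2*j)) = (-5 + j)/(2*j))
l(R, D) = D*R
P(w, S) = S + w*S² (P(w, S) = w*S² + S = S + w*S²)
P(Y(-1, 1), 13)*(l(T(-1), 22) + 94) = (13*(1 + 13*25))*(22*((½)*(-5 - 1)/(-1)) + 94) = (13*(1 + 325))*(22*((½)*(-1)*(-6)) + 94) = (13*326)*(22*3 + 94) = 4238*(66 + 94) = 4238*160 = 678080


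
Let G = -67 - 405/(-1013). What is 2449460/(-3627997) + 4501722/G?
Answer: -8272359103471601/122383222801 ≈ -67594.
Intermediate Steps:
G = -67466/1013 (G = -67 - 1/1013*(-405) = -67 + 405/1013 = -67466/1013 ≈ -66.600)
2449460/(-3627997) + 4501722/G = 2449460/(-3627997) + 4501722/(-67466/1013) = 2449460*(-1/3627997) + 4501722*(-1013/67466) = -2449460/3627997 - 2280122193/33733 = -8272359103471601/122383222801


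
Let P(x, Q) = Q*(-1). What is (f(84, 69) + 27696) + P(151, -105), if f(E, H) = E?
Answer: 27885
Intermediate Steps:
P(x, Q) = -Q
(f(84, 69) + 27696) + P(151, -105) = (84 + 27696) - 1*(-105) = 27780 + 105 = 27885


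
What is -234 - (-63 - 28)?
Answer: -143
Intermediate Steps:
-234 - (-63 - 28) = -234 - 1*(-91) = -234 + 91 = -143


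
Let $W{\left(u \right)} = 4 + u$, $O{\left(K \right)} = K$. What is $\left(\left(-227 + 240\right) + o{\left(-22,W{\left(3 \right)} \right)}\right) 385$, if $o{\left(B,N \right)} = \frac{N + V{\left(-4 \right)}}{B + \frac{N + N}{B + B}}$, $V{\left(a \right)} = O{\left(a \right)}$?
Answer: $\frac{2432045}{491} \approx 4953.3$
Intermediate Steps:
$V{\left(a \right)} = a$
$o{\left(B,N \right)} = \frac{-4 + N}{B + \frac{N}{B}}$ ($o{\left(B,N \right)} = \frac{N - 4}{B + \frac{N + N}{B + B}} = \frac{-4 + N}{B + \frac{2 N}{2 B}} = \frac{-4 + N}{B + 2 N \frac{1}{2 B}} = \frac{-4 + N}{B + \frac{N}{B}}$)
$\left(\left(-227 + 240\right) + o{\left(-22,W{\left(3 \right)} \right)}\right) 385 = \left(\left(-227 + 240\right) - \frac{22 \left(-4 + \left(4 + 3\right)\right)}{\left(4 + 3\right) + \left(-22\right)^{2}}\right) 385 = \left(13 - \frac{22 \left(-4 + 7\right)}{7 + 484}\right) 385 = \left(13 - 22 \cdot \frac{1}{491} \cdot 3\right) 385 = \left(13 - \frac{22}{491} \cdot 3\right) 385 = \left(13 - \frac{66}{491}\right) 385 = \frac{6317}{491} \cdot 385 = \frac{2432045}{491}$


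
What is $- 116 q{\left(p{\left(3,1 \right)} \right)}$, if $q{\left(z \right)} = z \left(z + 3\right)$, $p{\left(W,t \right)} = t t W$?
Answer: $-2088$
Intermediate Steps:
$p{\left(W,t \right)} = W t^{2}$ ($p{\left(W,t \right)} = t^{2} W = W t^{2}$)
$q{\left(z \right)} = z \left(3 + z\right)$
$- 116 q{\left(p{\left(3,1 \right)} \right)} = - 116 \cdot 3 \cdot 1^{2} \left(3 + 3 \cdot 1^{2}\right) = - 116 \cdot 3 \cdot 1 \left(3 + 3 \cdot 1\right) = - 116 \cdot 3 \left(3 + 3\right) = - 116 \cdot 3 \cdot 6 = \left(-116\right) 18 = -2088$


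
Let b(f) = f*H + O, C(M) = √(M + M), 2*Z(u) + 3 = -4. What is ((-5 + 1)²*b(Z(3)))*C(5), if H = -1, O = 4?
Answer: 120*√10 ≈ 379.47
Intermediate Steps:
Z(u) = -7/2 (Z(u) = -3/2 + (½)*(-4) = -3/2 - 2 = -7/2)
C(M) = √2*√M (C(M) = √(2*M) = √2*√M)
b(f) = 4 - f (b(f) = f*(-1) + 4 = -f + 4 = 4 - f)
((-5 + 1)²*b(Z(3)))*C(5) = ((-5 + 1)²*(4 - 1*(-7/2)))*(√2*√5) = ((-4)²*(4 + 7/2))*√10 = (16*(15/2))*√10 = 120*√10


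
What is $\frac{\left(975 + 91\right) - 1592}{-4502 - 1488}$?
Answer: $\frac{263}{2995} \approx 0.087813$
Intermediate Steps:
$\frac{\left(975 + 91\right) - 1592}{-4502 - 1488} = \frac{1066 - 1592}{-5990} = \left(-526\right) \left(- \frac{1}{5990}\right) = \frac{263}{2995}$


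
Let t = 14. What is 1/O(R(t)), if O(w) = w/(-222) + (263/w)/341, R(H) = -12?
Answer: -151404/1547 ≈ -97.869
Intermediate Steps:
O(w) = -w/222 + 263/(341*w) (O(w) = w*(-1/222) + (263/w)*(1/341) = -w/222 + 263/(341*w))
1/O(R(t)) = 1/(-1/222*(-12) + (263/341)/(-12)) = 1/(2/37 + (263/341)*(-1/12)) = 1/(2/37 - 263/4092) = 1/(-1547/151404) = -151404/1547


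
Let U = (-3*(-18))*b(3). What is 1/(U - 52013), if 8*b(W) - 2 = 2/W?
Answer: -1/51995 ≈ -1.9233e-5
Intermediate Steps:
b(W) = ¼ + 1/(4*W) (b(W) = ¼ + (2/W)/8 = ¼ + 1/(4*W))
U = 18 (U = (-3*(-18))*((¼)*(1 + 3)/3) = 54*((¼)*(⅓)*4) = 54*(⅓) = 18)
1/(U - 52013) = 1/(18 - 52013) = 1/(-51995) = -1/51995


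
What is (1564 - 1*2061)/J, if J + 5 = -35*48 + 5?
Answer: 71/240 ≈ 0.29583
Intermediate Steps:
J = -1680 (J = -5 + (-35*48 + 5) = -5 + (-1680 + 5) = -5 - 1675 = -1680)
(1564 - 1*2061)/J = (1564 - 1*2061)/(-1680) = (1564 - 2061)*(-1/1680) = -497*(-1/1680) = 71/240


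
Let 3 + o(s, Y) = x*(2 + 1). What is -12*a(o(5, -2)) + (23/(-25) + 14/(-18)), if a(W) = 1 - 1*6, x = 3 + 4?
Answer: 13118/225 ≈ 58.302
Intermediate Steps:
x = 7
o(s, Y) = 18 (o(s, Y) = -3 + 7*(2 + 1) = -3 + 7*3 = -3 + 21 = 18)
a(W) = -5 (a(W) = 1 - 6 = -5)
-12*a(o(5, -2)) + (23/(-25) + 14/(-18)) = -12*(-5) + (23/(-25) + 14/(-18)) = 60 + (23*(-1/25) + 14*(-1/18)) = 60 + (-23/25 - 7/9) = 60 - 382/225 = 13118/225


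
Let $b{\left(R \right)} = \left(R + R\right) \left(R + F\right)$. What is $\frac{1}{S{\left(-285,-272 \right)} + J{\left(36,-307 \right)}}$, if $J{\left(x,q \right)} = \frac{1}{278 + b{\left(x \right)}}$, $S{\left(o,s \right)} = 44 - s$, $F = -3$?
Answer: $\frac{2654}{838665} \approx 0.0031646$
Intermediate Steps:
$b{\left(R \right)} = 2 R \left(-3 + R\right)$ ($b{\left(R \right)} = \left(R + R\right) \left(R - 3\right) = 2 R \left(-3 + R\right)$)
$J{\left(x,q \right)} = \frac{1}{278 + 2 x \left(-3 + x\right)}$
$\frac{1}{S{\left(-285,-272 \right)} + J{\left(36,-307 \right)}} = \frac{1}{\left(44 - -272\right) + \frac{1}{2 \left(139 + 36 \left(-3 + 36\right)\right)}} = \frac{1}{\left(44 + 272\right) + \frac{1}{2 \left(139 + 36 \cdot 33\right)}} = \frac{1}{316 + \frac{1}{2 \left(139 + 1188\right)}} = \frac{1}{316 + \frac{1}{2 \cdot 1327}} = \frac{1}{316 + \frac{1}{2} \cdot \frac{1}{1327}} = \frac{1}{316 + \frac{1}{2654}} = \frac{1}{\frac{838665}{2654}} = \frac{2654}{838665}$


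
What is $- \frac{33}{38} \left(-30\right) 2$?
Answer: $\frac{990}{19} \approx 52.105$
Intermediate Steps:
$- \frac{33}{38} \left(-30\right) 2 = \left(-33\right) \frac{1}{38} \left(-30\right) 2 = \left(- \frac{33}{38}\right) \left(-30\right) 2 = \frac{495}{19} \cdot 2 = \frac{990}{19}$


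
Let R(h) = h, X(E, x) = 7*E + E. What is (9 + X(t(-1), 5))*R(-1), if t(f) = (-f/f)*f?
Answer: -17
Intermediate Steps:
t(f) = -f (t(f) = (-1*1)*f = -f)
X(E, x) = 8*E
(9 + X(t(-1), 5))*R(-1) = (9 + 8*(-1*(-1)))*(-1) = (9 + 8*1)*(-1) = (9 + 8)*(-1) = 17*(-1) = -17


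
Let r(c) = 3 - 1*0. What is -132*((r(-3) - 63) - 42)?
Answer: 13464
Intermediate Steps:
r(c) = 3 (r(c) = 3 + 0 = 3)
-132*((r(-3) - 63) - 42) = -132*((3 - 63) - 42) = -132*(-60 - 42) = -132*(-102) = 13464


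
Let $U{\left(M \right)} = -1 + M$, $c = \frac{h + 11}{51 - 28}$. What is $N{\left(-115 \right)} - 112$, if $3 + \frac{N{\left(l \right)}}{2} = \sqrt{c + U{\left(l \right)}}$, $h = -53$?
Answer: $-118 + \frac{2 i \sqrt{62330}}{23} \approx -118.0 + 21.71 i$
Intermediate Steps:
$c = - \frac{42}{23}$ ($c = \frac{-53 + 11}{51 - 28} = - \frac{42}{23} \approx -1.8261$)
$N{\left(l \right)} = -6 + 2 \sqrt{- \frac{65}{23} + l}$ ($N{\left(l \right)} = -6 + 2 \sqrt{- \frac{42}{23} + \left(-1 + l\right)} = -6 + 2 \sqrt{- \frac{65}{23} + l}$)
$N{\left(-115 \right)} - 112 = \left(-6 + \frac{2 \sqrt{-1495 + 529 \left(-115\right)}}{23}\right) - 112 = \left(-6 + \frac{2 \sqrt{-1495 - 60835}}{23}\right) - 112 = \left(-6 + \frac{2 \sqrt{-62330}}{23}\right) - 112 = \left(-6 + \frac{2 i \sqrt{62330}}{23}\right) - 112 = -118 + \frac{2 i \sqrt{62330}}{23}$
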